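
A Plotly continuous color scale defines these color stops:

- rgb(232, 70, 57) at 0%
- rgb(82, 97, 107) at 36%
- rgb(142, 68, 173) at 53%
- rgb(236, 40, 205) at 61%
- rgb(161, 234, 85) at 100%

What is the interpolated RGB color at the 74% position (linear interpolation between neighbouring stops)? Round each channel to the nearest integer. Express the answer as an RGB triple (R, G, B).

74% lies between the 61% and 100% stops, so the local fraction is t = (74 − 61)/(100 − 61) = 13/39 ≈ 0.3333.
R = 236 + 0.3333 × (161 − 236) = 211.002 → 211
G = 40 + 0.3333 × (234 − 40) = 104.66 → 105
B = 205 + 0.3333 × (85 − 205) = 165.004 → 165

(211, 105, 165)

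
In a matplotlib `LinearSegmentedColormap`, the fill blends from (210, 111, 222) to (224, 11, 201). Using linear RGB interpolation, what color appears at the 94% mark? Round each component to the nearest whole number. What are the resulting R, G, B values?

94% corresponds to t = 0.94.
R = 210 + 0.94 × (224 − 210) = 210 + 0.94 × 14 = 223.16 → 223
G = 111 + 0.94 × (11 − 111) = 111 + 0.94 × -100 = 17 → 17
B = 222 + 0.94 × (201 − 222) = 222 + 0.94 × -21 = 202.26 → 202
So the blended color is (223, 17, 202), about #df11ca.

(223, 17, 202)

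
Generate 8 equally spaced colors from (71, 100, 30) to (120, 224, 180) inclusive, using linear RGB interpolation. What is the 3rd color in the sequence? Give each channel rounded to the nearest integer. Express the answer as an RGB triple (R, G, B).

With 8 swatches and endpoints inclusive, swatch 3 sits at t = (3 − 1)/(8 − 1) = 2/7 ≈ 0.2857.
R = 71 + 0.2857 × (120 − 71) = 84.999 → 85
G = 100 + 0.2857 × (224 − 100) = 135.427 → 135
B = 30 + 0.2857 × (180 − 30) = 72.855 → 73

(85, 135, 73)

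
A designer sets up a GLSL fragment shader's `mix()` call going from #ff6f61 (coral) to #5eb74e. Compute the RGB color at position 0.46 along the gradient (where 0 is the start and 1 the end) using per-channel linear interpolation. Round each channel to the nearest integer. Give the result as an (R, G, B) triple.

(181, 144, 88)

#ff6f61 → (255, 111, 97); #5eb74e → (94, 183, 78).
R = 255 + 0.46 × (94 − 255) = 255 + 0.46 × -161 = 180.94 → 181
G = 111 + 0.46 × (183 − 111) = 111 + 0.46 × 72 = 144.12 → 144
B = 97 + 0.46 × (78 − 97) = 97 + 0.46 × -19 = 88.26 → 88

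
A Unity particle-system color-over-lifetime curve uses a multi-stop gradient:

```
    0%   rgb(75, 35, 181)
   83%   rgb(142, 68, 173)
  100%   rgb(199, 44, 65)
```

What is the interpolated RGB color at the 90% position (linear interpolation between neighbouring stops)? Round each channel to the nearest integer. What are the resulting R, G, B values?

90% lies between the 83% and 100% stops, so the local fraction is t = (90 − 83)/(100 − 83) = 7/17 ≈ 0.4118.
R = 142 + 0.4118 × (199 − 142) = 165.473 → 165
G = 68 + 0.4118 × (44 − 68) = 58.117 → 58
B = 173 + 0.4118 × (65 − 173) = 128.526 → 129

(165, 58, 129)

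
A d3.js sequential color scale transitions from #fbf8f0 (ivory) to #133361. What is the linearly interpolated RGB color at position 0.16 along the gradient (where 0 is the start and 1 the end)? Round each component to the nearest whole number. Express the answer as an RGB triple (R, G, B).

#fbf8f0 → (251, 248, 240); #133361 → (19, 51, 97).
R = 251 + 0.16 × (19 − 251) = 251 + 0.16 × -232 = 213.88 → 214
G = 248 + 0.16 × (51 − 248) = 248 + 0.16 × -197 = 216.48 → 216
B = 240 + 0.16 × (97 − 240) = 240 + 0.16 × -143 = 217.12 → 217

(214, 216, 217)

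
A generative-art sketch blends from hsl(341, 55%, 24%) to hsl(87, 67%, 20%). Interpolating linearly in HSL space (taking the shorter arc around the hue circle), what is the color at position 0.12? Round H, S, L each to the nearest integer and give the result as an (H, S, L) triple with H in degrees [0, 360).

(354, 56, 24)

Hue: 87 − 341 = -254°, but |-254| > 180 so the shorter arc goes the other way: Δh = -254 + 360 = 106°.
H = 341 + 0.12 × (106) = 353.72 → 354°
S = 55 + 0.12 × (67 − 55) = 56.44 → 56%
L = 24 + 0.12 × (20 − 24) = 23.52 → 24%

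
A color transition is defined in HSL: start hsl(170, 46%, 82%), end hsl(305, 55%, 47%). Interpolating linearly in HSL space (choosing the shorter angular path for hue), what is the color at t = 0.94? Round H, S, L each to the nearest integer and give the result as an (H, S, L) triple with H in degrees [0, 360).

(297, 54, 49)

Hue arc: Δh = 305 − 170 = 135° (|Δh| ≤ 180, already the shorter path).
H = 170 + 0.94 × (135) = 296.9 → 297°
S = 46 + 0.94 × (55 − 46) = 54.46 → 54%
L = 82 + 0.94 × (47 − 82) = 49.1 → 49%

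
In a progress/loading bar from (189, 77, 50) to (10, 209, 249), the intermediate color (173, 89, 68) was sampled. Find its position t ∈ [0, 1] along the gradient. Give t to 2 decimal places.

0.09

Invert the lerp on the B channel (largest span, 199): t = (68 − 50) / (249 − 50) = 18/199 = 0.090452.
Check on R: (173 − 189)/(10 − 189) = 0.08939 ✓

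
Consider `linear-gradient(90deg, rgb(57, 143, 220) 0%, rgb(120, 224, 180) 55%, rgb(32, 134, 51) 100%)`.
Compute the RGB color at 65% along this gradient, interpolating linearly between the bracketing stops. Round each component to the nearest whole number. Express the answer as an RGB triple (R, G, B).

(100, 204, 151)

65% lies between the 55% and 100% stops, so the local fraction is t = (65 − 55)/(100 − 55) = 10/45 ≈ 0.2222.
R = 120 + 0.2222 × (32 − 120) = 100.446 → 100
G = 224 + 0.2222 × (134 − 224) = 204.002 → 204
B = 180 + 0.2222 × (51 − 180) = 151.336 → 151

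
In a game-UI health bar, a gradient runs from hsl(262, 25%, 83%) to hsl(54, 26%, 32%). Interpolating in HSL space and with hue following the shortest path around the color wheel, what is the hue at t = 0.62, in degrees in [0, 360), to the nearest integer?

356

Hue: 54 − 262 = -208°, but |-208| > 180 so the shorter arc goes the other way: Δh = -208 + 360 = 152°.
H = 262 + 0.62 × (152) = 356.24 → 356°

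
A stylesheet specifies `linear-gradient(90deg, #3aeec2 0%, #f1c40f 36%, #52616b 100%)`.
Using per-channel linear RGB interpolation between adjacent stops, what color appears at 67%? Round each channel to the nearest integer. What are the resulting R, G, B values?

67% lies between the 36% and 100% stops, so the local fraction is t = (67 − 36)/(100 − 36) = 31/64 ≈ 0.4844.
#f1c40f → (241, 196, 15); #52616b → (82, 97, 107).
R = 241 + 0.4844 × (82 − 241) = 163.98 → 164
G = 196 + 0.4844 × (97 − 196) = 148.044 → 148
B = 15 + 0.4844 × (107 − 15) = 59.565 → 60

(164, 148, 60)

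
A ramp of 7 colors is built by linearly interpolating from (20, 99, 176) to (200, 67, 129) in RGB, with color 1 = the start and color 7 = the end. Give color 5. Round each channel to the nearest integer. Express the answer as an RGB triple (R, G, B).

(140, 78, 145)

With 7 swatches and endpoints inclusive, swatch 5 sits at t = (5 − 1)/(7 − 1) = 4/6 ≈ 0.6667.
R = 20 + 0.6667 × (200 − 20) = 140.006 → 140
G = 99 + 0.6667 × (67 − 99) = 77.666 → 78
B = 176 + 0.6667 × (129 − 176) = 144.665 → 145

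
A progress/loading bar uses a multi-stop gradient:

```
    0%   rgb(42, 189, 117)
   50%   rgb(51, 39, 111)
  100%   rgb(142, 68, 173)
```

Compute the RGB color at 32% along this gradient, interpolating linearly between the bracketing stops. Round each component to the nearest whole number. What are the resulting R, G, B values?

32% lies between the 0% and 50% stops, so the local fraction is t = (32 − 0)/(50 − 0) = 32/50 ≈ 0.64.
R = 42 + 0.64 × (51 − 42) = 47.76 → 48
G = 189 + 0.64 × (39 − 189) = 93 → 93
B = 117 + 0.64 × (111 − 117) = 113.16 → 113

(48, 93, 113)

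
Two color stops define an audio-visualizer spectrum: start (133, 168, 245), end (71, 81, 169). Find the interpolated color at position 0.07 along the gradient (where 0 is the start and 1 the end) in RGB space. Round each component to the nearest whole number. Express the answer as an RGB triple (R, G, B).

R = 133 + 0.07 × (71 − 133) = 133 + 0.07 × -62 = 128.66 → 129
G = 168 + 0.07 × (81 − 168) = 168 + 0.07 × -87 = 161.91 → 162
B = 245 + 0.07 × (169 − 245) = 245 + 0.07 × -76 = 239.68 → 240
So the blended color is (129, 162, 240), about #81a2f0.

(129, 162, 240)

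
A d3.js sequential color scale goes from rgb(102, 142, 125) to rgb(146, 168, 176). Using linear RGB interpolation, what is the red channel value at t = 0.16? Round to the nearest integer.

R = 102 + 0.16 × (146 − 102) = 109.04 → 109

109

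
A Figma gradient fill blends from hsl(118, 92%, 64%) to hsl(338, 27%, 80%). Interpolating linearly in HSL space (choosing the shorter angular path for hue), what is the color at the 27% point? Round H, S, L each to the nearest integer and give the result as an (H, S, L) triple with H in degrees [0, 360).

Hue: 338 − 118 = 220°, but |220| > 180 so the shorter arc goes the other way: Δh = 220 − 360 = -140°.
H = 118 + 0.27 × (-140) = 80.2 → 80°
S = 92 + 0.27 × (27 − 92) = 74.45 → 74%
L = 64 + 0.27 × (80 − 64) = 68.32 → 68%

(80, 74, 68)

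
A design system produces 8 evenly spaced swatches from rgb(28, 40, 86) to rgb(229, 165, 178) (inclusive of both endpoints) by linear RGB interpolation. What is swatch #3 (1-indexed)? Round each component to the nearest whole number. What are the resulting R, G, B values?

(85, 76, 112)

With 8 swatches and endpoints inclusive, swatch 3 sits at t = (3 − 1)/(8 − 1) = 2/7 ≈ 0.2857.
R = 28 + 0.2857 × (229 − 28) = 85.426 → 85
G = 40 + 0.2857 × (165 − 40) = 75.713 → 76
B = 86 + 0.2857 × (178 − 86) = 112.284 → 112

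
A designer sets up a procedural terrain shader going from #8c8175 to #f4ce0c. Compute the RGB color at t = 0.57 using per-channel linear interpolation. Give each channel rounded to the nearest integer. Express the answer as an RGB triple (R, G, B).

#8c8175 → (140, 129, 117); #f4ce0c → (244, 206, 12).
R = 140 + 0.57 × (244 − 140) = 140 + 0.57 × 104 = 199.28 → 199
G = 129 + 0.57 × (206 − 129) = 129 + 0.57 × 77 = 172.89 → 173
B = 117 + 0.57 × (12 − 117) = 117 + 0.57 × -105 = 57.15 → 57

(199, 173, 57)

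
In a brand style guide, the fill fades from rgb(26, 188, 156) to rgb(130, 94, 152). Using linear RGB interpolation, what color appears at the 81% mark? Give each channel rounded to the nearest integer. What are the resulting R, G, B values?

81% corresponds to t = 0.81.
R = 26 + 0.81 × (130 − 26) = 26 + 0.81 × 104 = 110.24 → 110
G = 188 + 0.81 × (94 − 188) = 188 + 0.81 × -94 = 111.86 → 112
B = 156 + 0.81 × (152 − 156) = 156 + 0.81 × -4 = 152.76 → 153

(110, 112, 153)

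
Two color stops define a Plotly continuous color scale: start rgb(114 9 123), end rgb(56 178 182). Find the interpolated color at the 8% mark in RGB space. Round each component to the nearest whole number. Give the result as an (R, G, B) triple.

8% corresponds to t = 0.08.
R = 114 + 0.08 × (56 − 114) = 114 + 0.08 × -58 = 109.36 → 109
G = 9 + 0.08 × (178 − 9) = 9 + 0.08 × 169 = 22.52 → 23
B = 123 + 0.08 × (182 − 123) = 123 + 0.08 × 59 = 127.72 → 128
So the blended color is (109, 23, 128), about #6d1780.

(109, 23, 128)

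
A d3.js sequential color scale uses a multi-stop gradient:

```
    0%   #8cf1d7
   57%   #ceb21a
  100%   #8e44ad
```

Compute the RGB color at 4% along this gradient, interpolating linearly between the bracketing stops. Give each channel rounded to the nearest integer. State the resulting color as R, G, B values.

4% lies between the 0% and 57% stops, so the local fraction is t = (4 − 0)/(57 − 0) = 4/57 ≈ 0.0702.
#8cf1d7 → (140, 241, 215); #ceb21a → (206, 178, 26).
R = 140 + 0.0702 × (206 − 140) = 144.633 → 145
G = 241 + 0.0702 × (178 − 241) = 236.577 → 237
B = 215 + 0.0702 × (26 − 215) = 201.732 → 202

(145, 237, 202)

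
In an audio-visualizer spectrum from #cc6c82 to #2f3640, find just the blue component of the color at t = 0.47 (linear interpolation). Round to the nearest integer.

B₁ = 130 (from #cc6c82), B₂ = 64 (from #2f3640).
B = 130 + 0.47 × (64 − 130) = 98.98 → 99

99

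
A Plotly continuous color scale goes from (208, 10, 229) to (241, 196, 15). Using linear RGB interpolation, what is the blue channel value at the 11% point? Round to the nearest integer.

B = 229 + 0.11 × (15 − 229) = 205.46 → 205

205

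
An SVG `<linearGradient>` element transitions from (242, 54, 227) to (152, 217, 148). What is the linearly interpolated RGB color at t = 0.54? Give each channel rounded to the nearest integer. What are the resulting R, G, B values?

R = 242 + 0.54 × (152 − 242) = 242 + 0.54 × -90 = 193.4 → 193
G = 54 + 0.54 × (217 − 54) = 54 + 0.54 × 163 = 142.02 → 142
B = 227 + 0.54 × (148 − 227) = 227 + 0.54 × -79 = 184.34 → 184
So the blended color is (193, 142, 184), about #c18eb8.

(193, 142, 184)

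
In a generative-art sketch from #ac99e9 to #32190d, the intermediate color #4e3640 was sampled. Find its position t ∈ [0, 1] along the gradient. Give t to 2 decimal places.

0.77

Invert the lerp on the B channel (largest span, 220): t = (64 − 233) / (13 − 233) = -169/-220 = 0.76818.
Check on R: (78 − 172)/(50 − 172) = 0.7705 ✓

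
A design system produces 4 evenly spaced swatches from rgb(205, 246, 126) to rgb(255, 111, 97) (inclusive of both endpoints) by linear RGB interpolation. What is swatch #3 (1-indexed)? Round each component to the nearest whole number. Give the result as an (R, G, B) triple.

(238, 156, 107)

With 4 swatches and endpoints inclusive, swatch 3 sits at t = (3 − 1)/(4 − 1) = 2/3 ≈ 0.6667.
R = 205 + 0.6667 × (255 − 205) = 238.335 → 238
G = 246 + 0.6667 × (111 − 246) = 155.995 → 156
B = 126 + 0.6667 × (97 − 126) = 106.666 → 107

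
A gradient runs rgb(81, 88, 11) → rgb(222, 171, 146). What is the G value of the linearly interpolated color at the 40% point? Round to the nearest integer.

121

G = 88 + 0.4 × (171 − 88) = 121.2 → 121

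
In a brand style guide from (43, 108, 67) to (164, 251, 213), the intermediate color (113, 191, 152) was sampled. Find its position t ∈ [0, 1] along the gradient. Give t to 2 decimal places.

Invert the lerp on the B channel (largest span, 146): t = (152 − 67) / (213 − 67) = 85/146 = 0.58219.
Check on R: (113 − 43)/(164 − 43) = 0.5785 ✓

0.58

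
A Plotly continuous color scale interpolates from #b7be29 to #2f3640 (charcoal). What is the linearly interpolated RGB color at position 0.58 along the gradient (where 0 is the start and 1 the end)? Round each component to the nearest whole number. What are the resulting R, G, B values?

#b7be29 → (183, 190, 41); #2f3640 → (47, 54, 64).
R = 183 + 0.58 × (47 − 183) = 183 + 0.58 × -136 = 104.12 → 104
G = 190 + 0.58 × (54 − 190) = 190 + 0.58 × -136 = 111.12 → 111
B = 41 + 0.58 × (64 − 41) = 41 + 0.58 × 23 = 54.34 → 54

(104, 111, 54)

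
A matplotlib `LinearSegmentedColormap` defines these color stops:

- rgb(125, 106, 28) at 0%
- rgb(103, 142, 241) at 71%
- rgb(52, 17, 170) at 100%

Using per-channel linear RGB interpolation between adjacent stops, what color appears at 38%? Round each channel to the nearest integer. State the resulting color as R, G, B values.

38% lies between the 0% and 71% stops, so the local fraction is t = (38 − 0)/(71 − 0) = 38/71 ≈ 0.5352.
R = 125 + 0.5352 × (103 − 125) = 113.226 → 113
G = 106 + 0.5352 × (142 − 106) = 125.267 → 125
B = 28 + 0.5352 × (241 − 28) = 141.998 → 142

(113, 125, 142)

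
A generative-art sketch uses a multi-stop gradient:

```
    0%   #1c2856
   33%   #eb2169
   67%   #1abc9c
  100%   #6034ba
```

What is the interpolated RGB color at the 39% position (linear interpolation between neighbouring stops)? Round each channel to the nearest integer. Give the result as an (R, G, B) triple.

(198, 60, 114)

39% lies between the 33% and 67% stops, so the local fraction is t = (39 − 33)/(67 − 33) = 6/34 ≈ 0.1765.
#eb2169 → (235, 33, 105); #1abc9c → (26, 188, 156).
R = 235 + 0.1765 × (26 − 235) = 198.112 → 198
G = 33 + 0.1765 × (188 − 33) = 60.358 → 60
B = 105 + 0.1765 × (156 − 105) = 114.001 → 114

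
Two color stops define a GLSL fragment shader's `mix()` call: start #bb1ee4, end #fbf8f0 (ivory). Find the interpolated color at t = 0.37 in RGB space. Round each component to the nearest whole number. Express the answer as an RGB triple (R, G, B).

#bb1ee4 → (187, 30, 228); #fbf8f0 → (251, 248, 240).
R = 187 + 0.37 × (251 − 187) = 187 + 0.37 × 64 = 210.68 → 211
G = 30 + 0.37 × (248 − 30) = 30 + 0.37 × 218 = 110.66 → 111
B = 228 + 0.37 × (240 − 228) = 228 + 0.37 × 12 = 232.44 → 232

(211, 111, 232)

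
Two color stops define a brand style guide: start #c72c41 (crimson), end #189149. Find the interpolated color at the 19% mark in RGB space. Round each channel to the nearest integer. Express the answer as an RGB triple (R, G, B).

(166, 63, 67)

#c72c41 → (199, 44, 65); #189149 → (24, 145, 73).
19% corresponds to t = 0.19.
R = 199 + 0.19 × (24 − 199) = 199 + 0.19 × -175 = 165.75 → 166
G = 44 + 0.19 × (145 − 44) = 44 + 0.19 × 101 = 63.19 → 63
B = 65 + 0.19 × (73 − 65) = 65 + 0.19 × 8 = 66.52 → 67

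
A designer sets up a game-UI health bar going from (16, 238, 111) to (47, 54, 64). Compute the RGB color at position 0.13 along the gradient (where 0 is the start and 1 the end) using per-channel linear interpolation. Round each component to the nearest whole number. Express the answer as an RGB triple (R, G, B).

(20, 214, 105)

R = 16 + 0.13 × (47 − 16) = 16 + 0.13 × 31 = 20.03 → 20
G = 238 + 0.13 × (54 − 238) = 238 + 0.13 × -184 = 214.08 → 214
B = 111 + 0.13 × (64 − 111) = 111 + 0.13 × -47 = 104.89 → 105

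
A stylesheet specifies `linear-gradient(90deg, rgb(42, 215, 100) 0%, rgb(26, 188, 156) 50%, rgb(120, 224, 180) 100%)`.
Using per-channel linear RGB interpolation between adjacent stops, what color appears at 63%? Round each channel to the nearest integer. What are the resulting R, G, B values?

(50, 197, 162)

63% lies between the 50% and 100% stops, so the local fraction is t = (63 − 50)/(100 − 50) = 13/50 ≈ 0.26.
R = 26 + 0.26 × (120 − 26) = 50.44 → 50
G = 188 + 0.26 × (224 − 188) = 197.36 → 197
B = 156 + 0.26 × (180 − 156) = 162.24 → 162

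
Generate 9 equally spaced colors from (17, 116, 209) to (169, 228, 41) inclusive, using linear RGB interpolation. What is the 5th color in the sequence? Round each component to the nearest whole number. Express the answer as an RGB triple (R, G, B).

(93, 172, 125)

With 9 swatches and endpoints inclusive, swatch 5 sits at t = (5 − 1)/(9 − 1) = 4/8 ≈ 0.5.
R = 17 + 0.5 × (169 − 17) = 93 → 93
G = 116 + 0.5 × (228 − 116) = 172 → 172
B = 209 + 0.5 × (41 − 209) = 125 → 125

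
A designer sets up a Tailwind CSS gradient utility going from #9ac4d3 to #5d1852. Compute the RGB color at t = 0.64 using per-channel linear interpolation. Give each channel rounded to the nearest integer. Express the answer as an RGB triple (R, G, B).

(115, 86, 128)

#9ac4d3 → (154, 196, 211); #5d1852 → (93, 24, 82).
R = 154 + 0.64 × (93 − 154) = 154 + 0.64 × -61 = 114.96 → 115
G = 196 + 0.64 × (24 − 196) = 196 + 0.64 × -172 = 85.92 → 86
B = 211 + 0.64 × (82 − 211) = 211 + 0.64 × -129 = 128.44 → 128
So the blended color is (115, 86, 128), about #735680.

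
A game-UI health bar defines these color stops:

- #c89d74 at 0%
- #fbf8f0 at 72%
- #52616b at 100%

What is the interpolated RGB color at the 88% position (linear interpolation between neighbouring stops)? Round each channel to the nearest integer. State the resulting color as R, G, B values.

88% lies between the 72% and 100% stops, so the local fraction is t = (88 − 72)/(100 − 72) = 16/28 ≈ 0.5714.
#fbf8f0 → (251, 248, 240); #52616b → (82, 97, 107).
R = 251 + 0.5714 × (82 − 251) = 154.433 → 154
G = 248 + 0.5714 × (97 − 248) = 161.719 → 162
B = 240 + 0.5714 × (107 − 240) = 164.004 → 164

(154, 162, 164)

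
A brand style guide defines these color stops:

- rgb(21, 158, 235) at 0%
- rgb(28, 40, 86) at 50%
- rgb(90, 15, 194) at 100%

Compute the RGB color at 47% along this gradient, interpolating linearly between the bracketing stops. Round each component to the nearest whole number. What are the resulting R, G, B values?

(28, 47, 95)

47% lies between the 0% and 50% stops, so the local fraction is t = (47 − 0)/(50 − 0) = 47/50 ≈ 0.94.
R = 21 + 0.94 × (28 − 21) = 27.58 → 28
G = 158 + 0.94 × (40 − 158) = 47.08 → 47
B = 235 + 0.94 × (86 − 235) = 94.94 → 95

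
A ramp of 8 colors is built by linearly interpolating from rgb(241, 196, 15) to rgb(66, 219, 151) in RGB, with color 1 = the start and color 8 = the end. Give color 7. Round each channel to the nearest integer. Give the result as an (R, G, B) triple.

(91, 216, 132)

With 8 swatches and endpoints inclusive, swatch 7 sits at t = (7 − 1)/(8 − 1) = 6/7 ≈ 0.8571.
R = 241 + 0.8571 × (66 − 241) = 91.007 → 91
G = 196 + 0.8571 × (219 − 196) = 215.713 → 216
B = 15 + 0.8571 × (151 − 15) = 131.566 → 132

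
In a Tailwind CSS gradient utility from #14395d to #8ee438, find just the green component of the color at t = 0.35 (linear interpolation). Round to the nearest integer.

G₁ = 57 (from #14395d), G₂ = 228 (from #8ee438).
G = 57 + 0.35 × (228 − 57) = 116.85 → 117

117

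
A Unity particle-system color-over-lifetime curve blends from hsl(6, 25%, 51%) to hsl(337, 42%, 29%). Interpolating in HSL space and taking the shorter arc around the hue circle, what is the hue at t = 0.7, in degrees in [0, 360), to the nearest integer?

346

Hue: 337 − 6 = 331°, but |331| > 180 so the shorter arc goes the other way: Δh = 331 − 360 = -29°.
H = 6 + 0.7 × (-29) = -14.3 → -14 → -14 mod 360 = 346°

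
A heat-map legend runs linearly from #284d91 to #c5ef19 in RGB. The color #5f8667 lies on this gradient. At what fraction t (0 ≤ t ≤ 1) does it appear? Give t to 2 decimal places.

Invert the lerp on the G channel (largest span, 162): t = (134 − 77) / (239 − 77) = 57/162 = 0.35185.
Check on R: (95 − 40)/(197 − 40) = 0.3503 ✓

0.35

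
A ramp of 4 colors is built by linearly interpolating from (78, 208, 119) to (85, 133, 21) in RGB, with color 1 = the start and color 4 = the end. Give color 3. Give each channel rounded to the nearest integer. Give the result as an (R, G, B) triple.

With 4 swatches and endpoints inclusive, swatch 3 sits at t = (3 − 1)/(4 − 1) = 2/3 ≈ 0.6667.
R = 78 + 0.6667 × (85 − 78) = 82.667 → 83
G = 208 + 0.6667 × (133 − 208) = 157.998 → 158
B = 119 + 0.6667 × (21 − 119) = 53.663 → 54

(83, 158, 54)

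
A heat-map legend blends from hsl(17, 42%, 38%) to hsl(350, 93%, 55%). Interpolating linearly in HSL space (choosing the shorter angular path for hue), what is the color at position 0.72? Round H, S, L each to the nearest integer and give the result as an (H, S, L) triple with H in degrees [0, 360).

Hue: 350 − 17 = 333°, but |333| > 180 so the shorter arc goes the other way: Δh = 333 − 360 = -27°.
H = 17 + 0.72 × (-27) = -2.44 → -2 → -2 mod 360 = 358°
S = 42 + 0.72 × (93 − 42) = 78.72 → 79%
L = 38 + 0.72 × (55 − 38) = 50.24 → 50%

(358, 79, 50)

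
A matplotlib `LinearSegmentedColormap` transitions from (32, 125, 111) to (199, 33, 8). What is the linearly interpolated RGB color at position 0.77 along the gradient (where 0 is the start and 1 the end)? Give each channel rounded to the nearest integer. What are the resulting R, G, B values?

(161, 54, 32)

R = 32 + 0.77 × (199 − 32) = 32 + 0.77 × 167 = 160.59 → 161
G = 125 + 0.77 × (33 − 125) = 125 + 0.77 × -92 = 54.16 → 54
B = 111 + 0.77 × (8 − 111) = 111 + 0.77 × -103 = 31.69 → 32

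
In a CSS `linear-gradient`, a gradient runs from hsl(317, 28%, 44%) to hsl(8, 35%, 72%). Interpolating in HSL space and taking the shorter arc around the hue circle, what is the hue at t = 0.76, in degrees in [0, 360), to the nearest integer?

356

Hue: 8 − 317 = -309°, but |-309| > 180 so the shorter arc goes the other way: Δh = -309 + 360 = 51°.
H = 317 + 0.76 × (51) = 355.76 → 356°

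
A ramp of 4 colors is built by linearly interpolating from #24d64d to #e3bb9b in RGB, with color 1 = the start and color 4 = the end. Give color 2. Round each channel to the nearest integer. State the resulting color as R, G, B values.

With 4 swatches and endpoints inclusive, swatch 2 sits at t = (2 − 1)/(4 − 1) = 1/3 ≈ 0.3333.
#24d64d → (36, 214, 77); #e3bb9b → (227, 187, 155).
R = 36 + 0.3333 × (227 − 36) = 99.66 → 100
G = 214 + 0.3333 × (187 − 214) = 205.001 → 205
B = 77 + 0.3333 × (155 − 77) = 102.997 → 103

(100, 205, 103)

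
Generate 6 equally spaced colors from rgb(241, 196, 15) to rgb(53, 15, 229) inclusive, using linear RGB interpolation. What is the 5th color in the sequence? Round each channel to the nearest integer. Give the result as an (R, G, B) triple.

(91, 51, 186)

With 6 swatches and endpoints inclusive, swatch 5 sits at t = (5 − 1)/(6 − 1) = 4/5 ≈ 0.8.
R = 241 + 0.8 × (53 − 241) = 90.6 → 91
G = 196 + 0.8 × (15 − 196) = 51.2 → 51
B = 15 + 0.8 × (229 − 15) = 186.2 → 186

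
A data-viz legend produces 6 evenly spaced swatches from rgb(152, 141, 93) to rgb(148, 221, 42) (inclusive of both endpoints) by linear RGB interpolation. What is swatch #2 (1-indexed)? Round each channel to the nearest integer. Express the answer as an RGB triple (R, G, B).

With 6 swatches and endpoints inclusive, swatch 2 sits at t = (2 − 1)/(6 − 1) = 1/5 ≈ 0.2.
R = 152 + 0.2 × (148 − 152) = 151.2 → 151
G = 141 + 0.2 × (221 − 141) = 157 → 157
B = 93 + 0.2 × (42 − 93) = 82.8 → 83

(151, 157, 83)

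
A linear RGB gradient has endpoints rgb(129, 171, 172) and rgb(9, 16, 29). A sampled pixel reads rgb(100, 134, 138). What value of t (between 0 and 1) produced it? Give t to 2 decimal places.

Invert the lerp on the G channel (largest span, 155): t = (134 − 171) / (16 − 171) = -37/-155 = 0.23871.
Check on R: (100 − 129)/(9 − 129) = 0.2417 ✓

0.24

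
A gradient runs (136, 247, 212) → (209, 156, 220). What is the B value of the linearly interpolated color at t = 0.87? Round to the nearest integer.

219

B = 212 + 0.87 × (220 − 212) = 218.96 → 219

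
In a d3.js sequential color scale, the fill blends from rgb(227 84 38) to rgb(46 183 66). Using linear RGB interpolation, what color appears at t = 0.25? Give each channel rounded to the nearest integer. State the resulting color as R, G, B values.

R = 227 + 0.25 × (46 − 227) = 227 + 0.25 × -181 = 181.75 → 182
G = 84 + 0.25 × (183 − 84) = 84 + 0.25 × 99 = 108.75 → 109
B = 38 + 0.25 × (66 − 38) = 38 + 0.25 × 28 = 45 → 45

(182, 109, 45)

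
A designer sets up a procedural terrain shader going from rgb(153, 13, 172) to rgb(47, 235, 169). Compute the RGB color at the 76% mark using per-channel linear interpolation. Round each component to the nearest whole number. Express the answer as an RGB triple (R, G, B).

(72, 182, 170)

76% corresponds to t = 0.76.
R = 153 + 0.76 × (47 − 153) = 153 + 0.76 × -106 = 72.44 → 72
G = 13 + 0.76 × (235 − 13) = 13 + 0.76 × 222 = 181.72 → 182
B = 172 + 0.76 × (169 − 172) = 172 + 0.76 × -3 = 169.72 → 170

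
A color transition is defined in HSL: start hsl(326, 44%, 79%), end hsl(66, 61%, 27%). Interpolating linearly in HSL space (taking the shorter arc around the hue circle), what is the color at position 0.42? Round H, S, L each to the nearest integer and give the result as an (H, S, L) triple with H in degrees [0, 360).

(8, 51, 57)

Hue: 66 − 326 = -260°, but |-260| > 180 so the shorter arc goes the other way: Δh = -260 + 360 = 100°.
H = 326 + 0.42 × (100) = 368 → 368 → 368 mod 360 = 8°
S = 44 + 0.42 × (61 − 44) = 51.14 → 51%
L = 79 + 0.42 × (27 − 79) = 57.16 → 57%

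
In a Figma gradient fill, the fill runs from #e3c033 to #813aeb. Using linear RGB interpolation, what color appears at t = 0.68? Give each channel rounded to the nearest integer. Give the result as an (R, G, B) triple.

#e3c033 → (227, 192, 51); #813aeb → (129, 58, 235).
R = 227 + 0.68 × (129 − 227) = 227 + 0.68 × -98 = 160.36 → 160
G = 192 + 0.68 × (58 − 192) = 192 + 0.68 × -134 = 100.88 → 101
B = 51 + 0.68 × (235 − 51) = 51 + 0.68 × 184 = 176.12 → 176

(160, 101, 176)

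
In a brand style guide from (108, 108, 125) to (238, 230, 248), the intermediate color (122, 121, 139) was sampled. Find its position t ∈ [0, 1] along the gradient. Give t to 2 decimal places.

0.11

Invert the lerp on the R channel (largest span, 130): t = (122 − 108) / (238 − 108) = 14/130 = 0.10769.
Check on G: (121 − 108)/(230 − 108) = 0.1066 ✓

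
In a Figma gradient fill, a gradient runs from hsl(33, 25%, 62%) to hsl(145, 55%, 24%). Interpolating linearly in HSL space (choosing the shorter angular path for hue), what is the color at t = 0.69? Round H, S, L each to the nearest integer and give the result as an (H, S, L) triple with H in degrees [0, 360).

Hue arc: Δh = 145 − 33 = 112° (|Δh| ≤ 180, already the shorter path).
H = 33 + 0.69 × (112) = 110.28 → 110°
S = 25 + 0.69 × (55 − 25) = 45.7 → 46%
L = 62 + 0.69 × (24 − 62) = 35.78 → 36%

(110, 46, 36)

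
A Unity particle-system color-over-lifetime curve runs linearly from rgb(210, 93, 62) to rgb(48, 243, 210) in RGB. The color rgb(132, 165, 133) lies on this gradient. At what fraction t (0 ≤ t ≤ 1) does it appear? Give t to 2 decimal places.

0.48

Invert the lerp on the R channel (largest span, 162): t = (132 − 210) / (48 − 210) = -78/-162 = 0.48148.
Check on G: (165 − 93)/(243 − 93) = 0.48 ✓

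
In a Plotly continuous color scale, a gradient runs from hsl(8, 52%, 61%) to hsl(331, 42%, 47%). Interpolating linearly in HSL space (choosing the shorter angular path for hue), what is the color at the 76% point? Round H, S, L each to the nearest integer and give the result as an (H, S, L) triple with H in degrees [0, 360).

Hue: 331 − 8 = 323°, but |323| > 180 so the shorter arc goes the other way: Δh = 323 − 360 = -37°.
H = 8 + 0.76 × (-37) = -20.12 → -20 → -20 mod 360 = 340°
S = 52 + 0.76 × (42 − 52) = 44.4 → 44%
L = 61 + 0.76 × (47 − 61) = 50.36 → 50%

(340, 44, 50)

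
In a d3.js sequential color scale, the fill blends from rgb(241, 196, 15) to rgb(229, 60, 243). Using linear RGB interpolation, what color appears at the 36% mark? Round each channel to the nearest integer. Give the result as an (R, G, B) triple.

36% corresponds to t = 0.36.
R = 241 + 0.36 × (229 − 241) = 241 + 0.36 × -12 = 236.68 → 237
G = 196 + 0.36 × (60 − 196) = 196 + 0.36 × -136 = 147.04 → 147
B = 15 + 0.36 × (243 − 15) = 15 + 0.36 × 228 = 97.08 → 97

(237, 147, 97)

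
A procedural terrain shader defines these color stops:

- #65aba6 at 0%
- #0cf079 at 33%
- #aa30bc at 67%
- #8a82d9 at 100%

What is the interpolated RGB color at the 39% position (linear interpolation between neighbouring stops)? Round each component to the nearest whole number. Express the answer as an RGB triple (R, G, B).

39% lies between the 33% and 67% stops, so the local fraction is t = (39 − 33)/(67 − 33) = 6/34 ≈ 0.1765.
#0cf079 → (12, 240, 121); #aa30bc → (170, 48, 188).
R = 12 + 0.1765 × (170 − 12) = 39.887 → 40
G = 240 + 0.1765 × (48 − 240) = 206.112 → 206
B = 121 + 0.1765 × (188 − 121) = 132.826 → 133

(40, 206, 133)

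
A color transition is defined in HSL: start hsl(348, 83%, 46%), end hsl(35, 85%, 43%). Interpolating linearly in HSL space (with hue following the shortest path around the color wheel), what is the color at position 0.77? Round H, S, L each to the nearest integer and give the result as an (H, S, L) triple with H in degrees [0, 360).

Hue: 35 − 348 = -313°, but |-313| > 180 so the shorter arc goes the other way: Δh = -313 + 360 = 47°.
H = 348 + 0.77 × (47) = 384.19 → 384 → 384 mod 360 = 24°
S = 83 + 0.77 × (85 − 83) = 84.54 → 85%
L = 46 + 0.77 × (43 − 46) = 43.69 → 44%

(24, 85, 44)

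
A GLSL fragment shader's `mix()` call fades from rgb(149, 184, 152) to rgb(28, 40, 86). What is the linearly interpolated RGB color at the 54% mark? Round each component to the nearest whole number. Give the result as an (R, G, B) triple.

54% corresponds to t = 0.54.
R = 149 + 0.54 × (28 − 149) = 149 + 0.54 × -121 = 83.66 → 84
G = 184 + 0.54 × (40 − 184) = 184 + 0.54 × -144 = 106.24 → 106
B = 152 + 0.54 × (86 − 152) = 152 + 0.54 × -66 = 116.36 → 116

(84, 106, 116)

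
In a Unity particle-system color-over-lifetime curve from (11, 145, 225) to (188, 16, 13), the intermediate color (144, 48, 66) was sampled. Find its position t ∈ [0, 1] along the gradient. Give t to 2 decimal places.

0.75

Invert the lerp on the B channel (largest span, 212): t = (66 − 225) / (13 − 225) = -159/-212 = 0.75.
Check on R: (144 − 11)/(188 − 11) = 0.7514 ✓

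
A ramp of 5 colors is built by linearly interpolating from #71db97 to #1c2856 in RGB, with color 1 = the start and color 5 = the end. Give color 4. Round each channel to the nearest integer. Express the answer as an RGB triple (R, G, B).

(49, 85, 102)

With 5 swatches and endpoints inclusive, swatch 4 sits at t = (4 − 1)/(5 − 1) = 3/4 ≈ 0.75.
#71db97 → (113, 219, 151); #1c2856 → (28, 40, 86).
R = 113 + 0.75 × (28 − 113) = 49.25 → 49
G = 219 + 0.75 × (40 − 219) = 84.75 → 85
B = 151 + 0.75 × (86 − 151) = 102.25 → 102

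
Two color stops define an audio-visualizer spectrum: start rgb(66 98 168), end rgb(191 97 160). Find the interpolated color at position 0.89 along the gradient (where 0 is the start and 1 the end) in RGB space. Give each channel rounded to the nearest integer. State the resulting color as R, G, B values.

R = 66 + 0.89 × (191 − 66) = 66 + 0.89 × 125 = 177.25 → 177
G = 98 + 0.89 × (97 − 98) = 98 + 0.89 × -1 = 97.11 → 97
B = 168 + 0.89 × (160 − 168) = 168 + 0.89 × -8 = 160.88 → 161
So the blended color is (177, 97, 161), about #b161a1.

(177, 97, 161)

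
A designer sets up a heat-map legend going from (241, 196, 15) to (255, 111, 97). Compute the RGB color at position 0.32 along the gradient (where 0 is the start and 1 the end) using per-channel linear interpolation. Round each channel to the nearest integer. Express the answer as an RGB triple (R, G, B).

R = 241 + 0.32 × (255 − 241) = 241 + 0.32 × 14 = 245.48 → 245
G = 196 + 0.32 × (111 − 196) = 196 + 0.32 × -85 = 168.8 → 169
B = 15 + 0.32 × (97 − 15) = 15 + 0.32 × 82 = 41.24 → 41

(245, 169, 41)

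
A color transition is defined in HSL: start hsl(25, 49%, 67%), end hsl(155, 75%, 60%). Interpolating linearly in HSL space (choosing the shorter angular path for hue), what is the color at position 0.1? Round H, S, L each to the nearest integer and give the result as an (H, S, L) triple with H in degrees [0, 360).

Hue arc: Δh = 155 − 25 = 130° (|Δh| ≤ 180, already the shorter path).
H = 25 + 0.1 × (130) = 38 → 38°
S = 49 + 0.1 × (75 − 49) = 51.6 → 52%
L = 67 + 0.1 × (60 − 67) = 66.3 → 66%

(38, 52, 66)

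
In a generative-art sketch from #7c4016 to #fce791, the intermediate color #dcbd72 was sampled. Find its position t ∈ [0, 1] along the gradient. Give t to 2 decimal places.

0.75

Invert the lerp on the G channel (largest span, 167): t = (189 − 64) / (231 − 64) = 125/167 = 0.7485.
Check on R: (220 − 124)/(252 − 124) = 0.75 ✓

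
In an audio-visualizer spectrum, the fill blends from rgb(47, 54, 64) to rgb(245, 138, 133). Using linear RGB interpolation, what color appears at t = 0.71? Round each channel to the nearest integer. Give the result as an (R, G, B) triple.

(188, 114, 113)

R = 47 + 0.71 × (245 − 47) = 47 + 0.71 × 198 = 187.58 → 188
G = 54 + 0.71 × (138 − 54) = 54 + 0.71 × 84 = 113.64 → 114
B = 64 + 0.71 × (133 − 64) = 64 + 0.71 × 69 = 112.99 → 113
So the blended color is (188, 114, 113), about #bc7271.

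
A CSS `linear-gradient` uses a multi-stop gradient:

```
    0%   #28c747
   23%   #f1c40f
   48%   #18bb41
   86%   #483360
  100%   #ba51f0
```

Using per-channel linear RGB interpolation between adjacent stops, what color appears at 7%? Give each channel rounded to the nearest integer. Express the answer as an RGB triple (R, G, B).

7% lies between the 0% and 23% stops, so the local fraction is t = (7 − 0)/(23 − 0) = 7/23 ≈ 0.3043.
#28c747 → (40, 199, 71); #f1c40f → (241, 196, 15).
R = 40 + 0.3043 × (241 − 40) = 101.164 → 101
G = 199 + 0.3043 × (196 − 199) = 198.087 → 198
B = 71 + 0.3043 × (15 − 71) = 53.959 → 54

(101, 198, 54)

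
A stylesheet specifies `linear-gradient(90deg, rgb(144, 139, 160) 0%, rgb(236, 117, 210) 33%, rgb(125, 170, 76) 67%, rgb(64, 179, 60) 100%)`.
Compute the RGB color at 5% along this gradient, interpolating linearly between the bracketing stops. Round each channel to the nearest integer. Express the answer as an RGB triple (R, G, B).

5% lies between the 0% and 33% stops, so the local fraction is t = (5 − 0)/(33 − 0) = 5/33 ≈ 0.1515.
R = 144 + 0.1515 × (236 − 144) = 157.938 → 158
G = 139 + 0.1515 × (117 − 139) = 135.667 → 136
B = 160 + 0.1515 × (210 − 160) = 167.575 → 168

(158, 136, 168)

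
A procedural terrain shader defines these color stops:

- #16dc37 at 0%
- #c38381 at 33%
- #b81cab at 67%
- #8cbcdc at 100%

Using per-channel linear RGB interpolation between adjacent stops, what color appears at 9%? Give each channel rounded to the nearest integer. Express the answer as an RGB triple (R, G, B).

(69, 196, 75)

9% lies between the 0% and 33% stops, so the local fraction is t = (9 − 0)/(33 − 0) = 9/33 ≈ 0.2727.
#16dc37 → (22, 220, 55); #c38381 → (195, 131, 129).
R = 22 + 0.2727 × (195 − 22) = 69.177 → 69
G = 220 + 0.2727 × (131 − 220) = 195.73 → 196
B = 55 + 0.2727 × (129 − 55) = 75.18 → 75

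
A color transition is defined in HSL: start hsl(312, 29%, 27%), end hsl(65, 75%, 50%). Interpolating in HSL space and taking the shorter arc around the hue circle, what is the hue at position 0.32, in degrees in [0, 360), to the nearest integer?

Hue: 65 − 312 = -247°, but |-247| > 180 so the shorter arc goes the other way: Δh = -247 + 360 = 113°.
H = 312 + 0.32 × (113) = 348.16 → 348°

348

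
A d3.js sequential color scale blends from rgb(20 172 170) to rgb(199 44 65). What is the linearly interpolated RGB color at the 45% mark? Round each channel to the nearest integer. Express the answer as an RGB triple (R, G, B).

(101, 114, 123)

45% corresponds to t = 0.45.
R = 20 + 0.45 × (199 − 20) = 20 + 0.45 × 179 = 100.55 → 101
G = 172 + 0.45 × (44 − 172) = 172 + 0.45 × -128 = 114.4 → 114
B = 170 + 0.45 × (65 − 170) = 170 + 0.45 × -105 = 122.75 → 123
So the blended color is (101, 114, 123), about #65727b.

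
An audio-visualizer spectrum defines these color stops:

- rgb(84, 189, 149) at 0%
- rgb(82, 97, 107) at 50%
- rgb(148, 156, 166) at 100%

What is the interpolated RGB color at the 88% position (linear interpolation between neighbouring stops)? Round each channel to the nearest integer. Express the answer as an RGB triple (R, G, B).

88% lies between the 50% and 100% stops, so the local fraction is t = (88 − 50)/(100 − 50) = 38/50 ≈ 0.76.
R = 82 + 0.76 × (148 − 82) = 132.16 → 132
G = 97 + 0.76 × (156 − 97) = 141.84 → 142
B = 107 + 0.76 × (166 − 107) = 151.84 → 152

(132, 142, 152)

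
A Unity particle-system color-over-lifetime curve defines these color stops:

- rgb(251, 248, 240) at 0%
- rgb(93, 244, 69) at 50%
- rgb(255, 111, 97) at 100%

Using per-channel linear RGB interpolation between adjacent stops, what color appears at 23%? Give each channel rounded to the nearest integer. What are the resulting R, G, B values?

23% lies between the 0% and 50% stops, so the local fraction is t = (23 − 0)/(50 − 0) = 23/50 ≈ 0.46.
R = 251 + 0.46 × (93 − 251) = 178.32 → 178
G = 248 + 0.46 × (244 − 248) = 246.16 → 246
B = 240 + 0.46 × (69 − 240) = 161.34 → 161

(178, 246, 161)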